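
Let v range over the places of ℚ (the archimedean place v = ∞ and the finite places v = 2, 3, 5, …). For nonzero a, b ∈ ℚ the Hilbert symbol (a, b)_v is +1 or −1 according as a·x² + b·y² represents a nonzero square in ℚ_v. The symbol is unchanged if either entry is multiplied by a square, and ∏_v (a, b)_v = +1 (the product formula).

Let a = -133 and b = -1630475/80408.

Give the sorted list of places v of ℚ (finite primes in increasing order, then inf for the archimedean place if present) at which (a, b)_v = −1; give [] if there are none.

(a, b) ≡ (-133, -418) mod (ℚ^×)²; places V = {2, 5, 7, 11, 19, 23, ∞}.
(a,b)_11: α=0, u≡10; β=3, v≡2 (mod 11); (10|11)=-1, (2|11)=-1; sign (−1)^0·-1^3·-1^0 = -1.
(a,b)_19: α=1, u≡12; β=-1, v≡17 (mod 19); (12|19)=-1, (17|19)=+1; sign (−1)^1·-1^-1·+1^1 = +1.
(a,b)_5: α=0, u≡2; β=2, v≡2 (mod 5); (2|5)=-1, (2|5)=-1; sign (−1)^0·-1^2·-1^0 = +1.
(a,b)_2: α=0, β=-3; u≡3, v≡7 (mod 8); ε(u)ε(v)=1·1, αω(v)=0·0, βω(u)=-3·1; sum ≡ 0  ⇒  +1.
(a,b)_23: α=0, u≡5; β=-2, v≡21 (mod 23); (5|23)=-1, (21|23)=-1; sign (−1)^0·-1^-2·-1^0 = +1.
(a,b)_7: α=1, u≡2; β=2, v≡4 (mod 7); (2|7)=+1, (4|7)=+1; sign (−1)^0·+1^2·+1^1 = +1.
(a,b)_∞: sgn(-133)=−, sgn(-418)=−, so -1.
|Ram(-133, -418)| = 2, even; anisotropic at {11, ∞}.

[11, inf]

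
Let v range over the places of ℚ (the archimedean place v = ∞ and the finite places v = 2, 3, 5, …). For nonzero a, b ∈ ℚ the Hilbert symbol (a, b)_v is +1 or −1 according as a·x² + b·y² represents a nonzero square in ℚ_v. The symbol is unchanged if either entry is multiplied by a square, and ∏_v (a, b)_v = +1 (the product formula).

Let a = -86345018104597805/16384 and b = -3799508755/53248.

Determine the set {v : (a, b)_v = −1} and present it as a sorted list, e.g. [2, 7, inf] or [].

Mod squares: a ≡ -5, b ≡ -7735. Check v ∈ {∞, 2, 5, 7, 13, 17, 19, 23}.
v=23: a=23^2·(≡9), b=23^0·(≡9) mod 23; (9|23)=+1, (9|23)=+1; (−1)^{2·0·11}·(+1)^0·(+1)^2 = +1.
v=19: a=19^6·(≡13), b=19^4·(≡1) mod 19; (13|19)=-1, (1|19)=+1; (−1)^{6·4·9}·(-1)^4·(+1)^6 = +1.
v=17: a=17^2·(≡11), b=17^1·(≡8) mod 17; (11|17)=-1, (8|17)=+1; (−1)^{2·1·8}·(-1)^1·(+1)^2 = -1.
v=2: v_2(a)=-14, v_2(b)=-12; units ≡ 3, 1 (mod 8); ε·ε+αω+βω = 1·0+-14·0+-12·1 ≡ 0  ⇒  (a,b)_2 = +1.
v=5: a=5^1·(≡1), b=5^1·(≡3) mod 5; (1|5)=+1, (3|5)=-1; (−1)^{1·1·2}·(+1)^1·(-1)^1 = -1.
v=13: a=13^0·(≡8), b=13^-1·(≡10) mod 13; (8|13)=-1, (10|13)=+1; (−1)^{0·-1·6}·(-1)^-1·(+1)^0 = -1.
v=7: a=7^4·(≡4), b=7^3·(≡2) mod 7; (4|7)=+1, (2|7)=+1; (−1)^{4·3·3}·(+1)^3·(+1)^4 = +1.
v=∞: -5 < 0 and -7735 < 0  ⇒  (a,b)_∞ = -1.
Ram(-5, -7735) = {5, 13, 17, ∞}; no ℚ_5-point on the conic.

[5, 13, 17, inf]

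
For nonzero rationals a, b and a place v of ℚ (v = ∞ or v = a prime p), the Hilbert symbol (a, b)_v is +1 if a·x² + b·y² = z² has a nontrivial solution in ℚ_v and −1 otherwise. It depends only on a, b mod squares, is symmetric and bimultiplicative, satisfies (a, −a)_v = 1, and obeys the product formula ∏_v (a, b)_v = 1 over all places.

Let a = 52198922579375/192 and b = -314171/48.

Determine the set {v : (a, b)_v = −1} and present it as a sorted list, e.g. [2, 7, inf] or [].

Mod squares: a ≡ 429, b ≡ -33. Check v ∈ {∞, 2, 3, 5, 11, 13}.
v=13: a=13^7·(≡7), b=13^4·(≡6) mod 13; (7|13)=-1, (6|13)=-1; (−1)^{7·4·6}·(-1)^4·(-1)^7 = -1.
v=5: a=5^4·(≡1), b=5^0·(≡3) mod 5; (1|5)=+1, (3|5)=-1; (−1)^{4·0·2}·(+1)^0·(-1)^4 = +1.
v=3: a=3^-1·(≡2), b=3^-1·(≡1) mod 3; (2|3)=-1, (1|3)=+1; (−1)^{-1·-1·1}·(-1)^-1·(+1)^-1 = +1.
v=11: a=11^3·(≡6), b=11^1·(≡7) mod 11; (6|11)=-1, (7|11)=-1; (−1)^{3·1·5}·(-1)^1·(-1)^3 = -1.
v=2: v_2(a)=-6, v_2(b)=-4; units ≡ 5, 7 (mod 8); ε·ε+αω+βω = 0·1+-6·0+-4·1 ≡ 0  ⇒  (a,b)_2 = +1.
v=∞: 429 > 0 and -33 < 0  ⇒  (a,b)_∞ = +1.
Ram(429, -33) = {11, 13}; no ℚ_11-point on the conic.

[11, 13]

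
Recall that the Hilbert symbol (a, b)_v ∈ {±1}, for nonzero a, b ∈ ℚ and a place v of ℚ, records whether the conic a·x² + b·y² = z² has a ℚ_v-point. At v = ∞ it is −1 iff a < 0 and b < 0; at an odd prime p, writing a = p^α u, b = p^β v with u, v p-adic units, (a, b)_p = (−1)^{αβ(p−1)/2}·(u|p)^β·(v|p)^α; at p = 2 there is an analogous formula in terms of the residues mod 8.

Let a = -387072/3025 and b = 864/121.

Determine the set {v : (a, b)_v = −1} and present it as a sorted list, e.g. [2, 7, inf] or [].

[2, 7]

(a, b) ≡ (-42, 6) mod (ℚ^×)²; places V = {2, 3, 5, 7, 11, ∞}.
(a,b)_2: α=11, β=5; u≡3, v≡3 (mod 8); ε(u)ε(v)=1·1, αω(v)=11·1, βω(u)=5·1; sum ≡ 1  ⇒  -1.
(a,b)_∞: sgn(-42)=−, sgn(6)=+, so +1.
(a,b)_3: α=3, u≡1; β=3, v≡2 (mod 3); (1|3)=+1, (2|3)=-1; sign (−1)^1·+1^3·-1^3 = +1.
(a,b)_7: α=1, u≡4; β=0, v≡5 (mod 7); (4|7)=+1, (5|7)=-1; sign (−1)^0·+1^0·-1^1 = -1.
(a,b)_11: α=-2, u≡6; β=-2, v≡6 (mod 11); (6|11)=-1, (6|11)=-1; sign (−1)^0·-1^-2·-1^-2 = +1.
(a,b)_5: α=-2, u≡3; β=0, v≡4 (mod 5); (3|5)=-1, (4|5)=+1; sign (−1)^0·-1^0·+1^-2 = +1.
|Ram(-42, 6)| = 2, even; anisotropic at {2, 7}.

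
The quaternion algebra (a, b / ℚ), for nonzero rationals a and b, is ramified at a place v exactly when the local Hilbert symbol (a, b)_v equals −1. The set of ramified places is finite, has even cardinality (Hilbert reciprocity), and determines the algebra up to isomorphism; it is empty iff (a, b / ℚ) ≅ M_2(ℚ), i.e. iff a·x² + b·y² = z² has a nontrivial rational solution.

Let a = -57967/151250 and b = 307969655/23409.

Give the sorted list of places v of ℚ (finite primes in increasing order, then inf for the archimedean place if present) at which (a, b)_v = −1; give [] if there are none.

[7, 31, 41, 43]

Mod squares: a ≡ -14, b ≡ 6285095. Check v ∈ {∞, 2, 3, 5, 7, 11, 13, 17, 23, 31, 41, 43}.
v=17: a=17^0·(≡3), b=17^-2·(≡4) mod 17; (3|17)=-1, (4|17)=+1; (−1)^{0·-2·8}·(-1)^-2·(+1)^0 = +1.
v=23: a=23^0·(≡8), b=23^1·(≡8) mod 23; (8|23)=+1, (8|23)=+1; (−1)^{0·1·11}·(+1)^1·(+1)^0 = +1.
v=31: a=31^0·(≡3), b=31^1·(≡7) mod 31; (3|31)=-1, (7|31)=+1; (−1)^{0·1·15}·(-1)^1·(+1)^0 = -1.
v=13: a=13^2·(≡1), b=13^0·(≡5) mod 13; (1|13)=+1, (5|13)=-1; (−1)^{2·0·6}·(+1)^0·(-1)^2 = +1.
v=∞: -14 < 0 and 6285095 > 0  ⇒  (a,b)_∞ = +1.
v=11: a=11^-2·(≡2), b=11^0·(≡4) mod 11; (2|11)=-1, (4|11)=+1; (−1)^{-2·0·5}·(-1)^0·(+1)^-2 = +1.
v=3: a=3^0·(≡1), b=3^-4·(≡2) mod 3; (1|3)=+1, (2|3)=-1; (−1)^{0·-4·1}·(+1)^-4·(-1)^0 = +1.
v=5: a=5^-4·(≡4), b=5^1·(≡4) mod 5; (4|5)=+1, (4|5)=+1; (−1)^{-4·1·2}·(+1)^1·(+1)^-4 = +1.
v=7: a=7^3·(≡6), b=7^2·(≡5) mod 7; (6|7)=-1, (5|7)=-1; (−1)^{3·2·3}·(-1)^2·(-1)^3 = -1.
v=2: v_2(a)=-1, v_2(b)=0; units ≡ 1, 7 (mod 8); ε·ε+αω+βω = 0·1+-1·0+0·0 ≡ 0  ⇒  (a,b)_2 = +1.
v=43: a=43^0·(≡27), b=43^1·(≡18) mod 43; (27|43)=-1, (18|43)=-1; (−1)^{0·1·21}·(-1)^1·(-1)^0 = -1.
v=41: a=41^0·(≡7), b=41^1·(≡16) mod 41; (7|41)=-1, (16|41)=+1; (−1)^{0·1·20}·(-1)^1·(+1)^0 = -1.
(-14, 6285095 / ℚ) ramifies at {7, 31, 41, 43}: a division algebra.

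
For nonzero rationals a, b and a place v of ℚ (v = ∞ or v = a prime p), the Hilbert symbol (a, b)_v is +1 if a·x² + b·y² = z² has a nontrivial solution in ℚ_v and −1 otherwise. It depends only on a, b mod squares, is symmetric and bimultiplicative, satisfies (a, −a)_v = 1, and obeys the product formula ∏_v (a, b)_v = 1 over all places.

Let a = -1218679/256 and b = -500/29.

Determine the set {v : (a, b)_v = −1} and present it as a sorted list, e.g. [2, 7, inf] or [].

(a, b) ≡ (-24871, -145) mod (ℚ^×)²; places V = {2, 5, 7, 11, 17, 19, 29, ∞}.
(a,b)_11: α=1, u≡1; β=0, v≡4 (mod 11); (1|11)=+1, (4|11)=+1; sign (−1)^0·+1^0·+1^1 = +1.
(a,b)_17: α=1, u≡2; β=0, v≡15 (mod 17); (2|17)=+1, (15|17)=+1; sign (−1)^0·+1^0·+1^1 = +1.
(a,b)_19: α=1, u≡13; β=0, v≡7 (mod 19); (13|19)=-1, (7|19)=+1; sign (−1)^0·-1^0·+1^1 = +1.
(a,b)_∞: sgn(-24871)=−, sgn(-145)=−, so -1.
(a,b)_29: α=0, u≡14; β=-1, v≡22 (mod 29); (14|29)=-1, (22|29)=+1; sign (−1)^0·-1^-1·+1^0 = -1.
(a,b)_5: α=0, u≡1; β=3, v≡4 (mod 5); (1|5)=+1, (4|5)=+1; sign (−1)^0·+1^3·+1^0 = +1.
(a,b)_7: α=3, u≡6; β=0, v≡4 (mod 7); (6|7)=-1, (4|7)=+1; sign (−1)^0·-1^0·+1^3 = +1.
(a,b)_2: α=-8, β=2; u≡1, v≡7 (mod 8); ε(u)ε(v)=0·1, αω(v)=-8·0, βω(u)=2·0; sum ≡ 0  ⇒  +1.
Ram(-24871, -145) = {29, ∞}; no ℚ_29-point on the conic.

[29, inf]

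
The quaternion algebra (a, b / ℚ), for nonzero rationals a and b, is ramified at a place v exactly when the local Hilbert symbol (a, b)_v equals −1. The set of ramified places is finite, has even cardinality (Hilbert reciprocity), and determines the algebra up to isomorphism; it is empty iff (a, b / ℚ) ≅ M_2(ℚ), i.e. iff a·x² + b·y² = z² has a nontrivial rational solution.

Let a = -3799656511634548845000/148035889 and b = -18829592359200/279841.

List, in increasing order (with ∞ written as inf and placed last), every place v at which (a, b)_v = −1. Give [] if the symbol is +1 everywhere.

Mod squares: a ≡ -2, b ≡ -9842. Check v ∈ {∞, 2, 3, 5, 7, 19, 23, 37}.
v=∞: -2 < 0 and -9842 < 0  ⇒  (a,b)_∞ = -1.
v=5: a=5^4·(≡2), b=5^2·(≡2) mod 5; (2|5)=-1, (2|5)=-1; (−1)^{4·2·2}·(-1)^2·(-1)^4 = +1.
v=19: a=19^2·(≡4), b=19^1·(≡2) mod 19; (4|19)=+1, (2|19)=-1; (−1)^{2·1·9}·(+1)^1·(-1)^2 = +1.
v=3: a=3^22·(≡1), b=3^14·(≡1) mod 3; (1|3)=+1, (1|3)=+1; (−1)^{22·14·1}·(+1)^14·(+1)^22 = +1.
v=2: v_2(a)=3, v_2(b)=5; units ≡ 7, 7 (mod 8); ε·ε+αω+βω = 1·1+3·0+5·0 ≡ 1  ⇒  (a,b)_2 = -1.
v=37: a=37^2·(≡31), b=37^1·(≡34) mod 37; (31|37)=-1, (34|37)=+1; (−1)^{2·1·18}·(-1)^1·(+1)^2 = -1.
v=23: a=23^-6·(≡14), b=23^-4·(≡3) mod 23; (14|23)=-1, (3|23)=+1; (−1)^{-6·-4·11}·(-1)^-4·(+1)^-6 = +1.
v=7: a=7^2·(≡5), b=7^1·(≡1) mod 7; (5|7)=-1, (1|7)=+1; (−1)^{2·1·3}·(-1)^1·(+1)^2 = -1.
|Ram(-2, -9842)| = 4, even; anisotropic at {2, 7, 37, ∞}.

[2, 7, 37, inf]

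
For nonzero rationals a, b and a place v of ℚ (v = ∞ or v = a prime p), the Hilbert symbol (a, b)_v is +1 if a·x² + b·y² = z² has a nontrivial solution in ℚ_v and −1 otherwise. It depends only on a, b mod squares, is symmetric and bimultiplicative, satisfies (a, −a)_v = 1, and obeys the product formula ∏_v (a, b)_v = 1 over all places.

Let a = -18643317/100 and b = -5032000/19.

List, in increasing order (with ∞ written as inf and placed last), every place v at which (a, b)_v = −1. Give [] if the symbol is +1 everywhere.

(a, b) ≡ (-154077, -59755) mod (ℚ^×)²; places V = {2, 3, 5, 7, 11, 17, 19, 23, 29, 37, ∞}.
(a,b)_7: α=1, u≡4; β=0, v≡4 (mod 7); (4|7)=+1, (4|7)=+1; sign (−1)^0·+1^0·+1^1 = +1.
(a,b)_37: α=0, u≡25; β=1, v≡24 (mod 37); (25|37)=+1, (24|37)=-1; sign (−1)^0·+1^1·-1^0 = +1.
(a,b)_5: α=-2, u≡2; β=3, v≡1 (mod 5); (2|5)=-1, (1|5)=+1; sign (−1)^0·-1^3·+1^-2 = -1.
(a,b)_∞: sgn(-154077)=−, sgn(-59755)=−, so -1.
(a,b)_29: α=1, u≡20; β=0, v≡21 (mod 29); (20|29)=+1, (21|29)=-1; sign (−1)^0·+1^0·-1^1 = -1.
(a,b)_23: α=1, u≡7; β=0, v≡15 (mod 23); (7|23)=-1, (15|23)=-1; sign (−1)^0·-1^0·-1^1 = -1.
(a,b)_11: α=3, u≡7; β=0, v≡2 (mod 11); (7|11)=-1, (2|11)=-1; sign (−1)^0·-1^0·-1^3 = -1.
(a,b)_19: α=0, u≡3; β=-1, v≡17 (mod 19); (3|19)=-1, (17|19)=+1; sign (−1)^0·-1^-1·+1^0 = -1.
(a,b)_17: α=0, u≡6; β=1, v≡2 (mod 17); (6|17)=-1, (2|17)=+1; sign (−1)^0·-1^1·+1^0 = -1.
(a,b)_3: α=1, u≡1; β=0, v≡2 (mod 3); (1|3)=+1, (2|3)=-1; sign (−1)^0·+1^0·-1^1 = -1.
(a,b)_2: α=-2, β=6; u≡3, v≡5 (mod 8); ε(u)ε(v)=1·0, αω(v)=-2·1, βω(u)=6·1; sum ≡ 0  ⇒  +1.
(-154077, -59755 / ℚ) ramifies at {3, 5, 11, 17, 19, 23, 29, ∞}: a division algebra.

[3, 5, 11, 17, 19, 23, 29, inf]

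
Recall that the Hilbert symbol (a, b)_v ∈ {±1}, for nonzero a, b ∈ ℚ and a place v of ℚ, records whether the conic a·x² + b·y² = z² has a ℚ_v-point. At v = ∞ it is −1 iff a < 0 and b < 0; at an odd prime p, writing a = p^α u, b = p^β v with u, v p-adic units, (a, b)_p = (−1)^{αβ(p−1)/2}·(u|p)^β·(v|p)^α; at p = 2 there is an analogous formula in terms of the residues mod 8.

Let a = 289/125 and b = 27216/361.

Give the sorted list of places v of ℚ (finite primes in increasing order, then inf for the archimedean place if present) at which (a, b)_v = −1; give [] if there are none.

Mod squares: a ≡ 5, b ≡ 21. Check v ∈ {∞, 2, 3, 5, 7, 17, 19}.
v=3: a=3^0·(≡2), b=3^5·(≡1) mod 3; (2|3)=-1, (1|3)=+1; (−1)^{0·5·1}·(-1)^5·(+1)^0 = -1.
v=5: a=5^-3·(≡4), b=5^0·(≡1) mod 5; (4|5)=+1, (1|5)=+1; (−1)^{-3·0·2}·(+1)^0·(+1)^-3 = +1.
v=∞: 5 > 0 and 21 > 0  ⇒  (a,b)_∞ = +1.
v=2: v_2(a)=0, v_2(b)=4; units ≡ 5, 5 (mod 8); ε·ε+αω+βω = 0·0+0·1+4·1 ≡ 0  ⇒  (a,b)_2 = +1.
v=17: a=17^2·(≡3), b=17^0·(≡4) mod 17; (3|17)=-1, (4|17)=+1; (−1)^{2·0·8}·(-1)^0·(+1)^2 = +1.
v=7: a=7^0·(≡5), b=7^1·(≡6) mod 7; (5|7)=-1, (6|7)=-1; (−1)^{0·1·3}·(-1)^1·(-1)^0 = -1.
v=19: a=19^0·(≡9), b=19^-2·(≡8) mod 19; (9|19)=+1, (8|19)=-1; (−1)^{0·-2·9}·(+1)^-2·(-1)^0 = +1.
(5, 21 / ℚ) ramifies at {3, 7}: a division algebra.

[3, 7]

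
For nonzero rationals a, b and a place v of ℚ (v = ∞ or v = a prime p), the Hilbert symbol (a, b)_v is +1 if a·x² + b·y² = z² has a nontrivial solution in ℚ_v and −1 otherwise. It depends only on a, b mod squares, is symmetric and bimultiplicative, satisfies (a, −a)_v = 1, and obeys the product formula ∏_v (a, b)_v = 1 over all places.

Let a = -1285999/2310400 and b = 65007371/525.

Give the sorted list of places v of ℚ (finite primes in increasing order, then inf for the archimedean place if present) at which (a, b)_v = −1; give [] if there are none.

[3, 7, 11, 17]

Mod squares: a ≡ -2431, b ≡ 231. Check v ∈ {∞, 2, 3, 5, 7, 11, 13, 17, 19, 23}.
v=13: a=13^1·(≡7), b=13^2·(≡3) mod 13; (7|13)=-1, (3|13)=+1; (−1)^{1·2·6}·(-1)^2·(+1)^1 = +1.
v=7: a=7^0·(≡6), b=7^-1·(≡6) mod 7; (6|7)=-1, (6|7)=-1; (−1)^{0·-1·3}·(-1)^-1·(-1)^0 = -1.
v=2: v_2(a)=-8, v_2(b)=0; units ≡ 1, 7 (mod 8); ε·ε+αω+βω = 0·1+-8·0+0·0 ≡ 0  ⇒  (a,b)_2 = +1.
v=17: a=17^1·(≡7), b=17^2·(≡11) mod 17; (7|17)=-1, (11|17)=-1; (−1)^{1·2·8}·(-1)^2·(-1)^1 = -1.
v=5: a=5^-2·(≡1), b=5^-2·(≡1) mod 5; (1|5)=+1, (1|5)=+1; (−1)^{-2·-2·2}·(+1)^-2·(+1)^-2 = +1.
v=19: a=19^-2·(≡1), b=19^0·(≡12) mod 19; (1|19)=+1, (12|19)=-1; (−1)^{-2·0·9}·(+1)^0·(-1)^-2 = +1.
v=11: a=11^1·(≡8), b=11^3·(≡7) mod 11; (8|11)=-1, (7|11)=-1; (−1)^{1·3·5}·(-1)^3·(-1)^1 = -1.
v=∞: -2431 < 0 and 231 > 0  ⇒  (a,b)_∞ = +1.
v=23: a=23^2·(≡19), b=23^0·(≡9) mod 23; (19|23)=-1, (9|23)=+1; (−1)^{2·0·11}·(-1)^0·(+1)^2 = +1.
v=3: a=3^0·(≡2), b=3^-1·(≡2) mod 3; (2|3)=-1, (2|3)=-1; (−1)^{0·-1·1}·(-1)^-1·(-1)^0 = -1.
Ram(-2431, 231) = {3, 7, 11, 17}; no ℚ_3-point on the conic.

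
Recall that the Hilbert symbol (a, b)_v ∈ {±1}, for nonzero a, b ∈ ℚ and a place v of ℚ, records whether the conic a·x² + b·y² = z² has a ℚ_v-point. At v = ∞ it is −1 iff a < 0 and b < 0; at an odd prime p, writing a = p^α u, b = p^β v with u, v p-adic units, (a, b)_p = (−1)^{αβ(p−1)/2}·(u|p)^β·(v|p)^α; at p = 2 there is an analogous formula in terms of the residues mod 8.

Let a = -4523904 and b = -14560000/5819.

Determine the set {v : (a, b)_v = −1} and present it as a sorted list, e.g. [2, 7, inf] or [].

[13, inf]

Mod squares: a ≡ -7854, b ≡ -1001. Check v ∈ {∞, 2, 3, 5, 7, 11, 13, 17, 23}.
v=∞: -7854 < 0 and -1001 < 0  ⇒  (a,b)_∞ = -1.
v=13: a=13^0·(≡5), b=13^1·(≡10) mod 13; (5|13)=-1, (10|13)=+1; (−1)^{0·1·6}·(-1)^1·(+1)^0 = -1.
v=7: a=7^1·(≡3), b=7^1·(≡4) mod 7; (3|7)=-1, (4|7)=+1; (−1)^{1·1·3}·(-1)^1·(+1)^1 = +1.
v=11: a=11^1·(≡4), b=11^-1·(≡7) mod 11; (4|11)=+1, (7|11)=-1; (−1)^{1·-1·5}·(+1)^-1·(-1)^1 = +1.
v=3: a=3^3·(≡1), b=3^0·(≡1) mod 3; (1|3)=+1, (1|3)=+1; (−1)^{3·0·1}·(+1)^0·(+1)^3 = +1.
v=17: a=17^1·(≡6), b=17^0·(≡15) mod 17; (6|17)=-1, (15|17)=+1; (−1)^{1·0·8}·(-1)^0·(+1)^1 = +1.
v=5: a=5^0·(≡1), b=5^4·(≡1) mod 5; (1|5)=+1, (1|5)=+1; (−1)^{0·4·2}·(+1)^4·(+1)^0 = +1.
v=23: a=23^0·(≡12), b=23^-2·(≡22) mod 23; (12|23)=+1, (22|23)=-1; (−1)^{0·-2·11}·(+1)^-2·(-1)^0 = +1.
v=2: v_2(a)=7, v_2(b)=8; units ≡ 1, 7 (mod 8); ε·ε+αω+βω = 0·1+7·0+8·0 ≡ 0  ⇒  (a,b)_2 = +1.
|Ram(-7854, -1001)| = 2, even; anisotropic at {13, ∞}.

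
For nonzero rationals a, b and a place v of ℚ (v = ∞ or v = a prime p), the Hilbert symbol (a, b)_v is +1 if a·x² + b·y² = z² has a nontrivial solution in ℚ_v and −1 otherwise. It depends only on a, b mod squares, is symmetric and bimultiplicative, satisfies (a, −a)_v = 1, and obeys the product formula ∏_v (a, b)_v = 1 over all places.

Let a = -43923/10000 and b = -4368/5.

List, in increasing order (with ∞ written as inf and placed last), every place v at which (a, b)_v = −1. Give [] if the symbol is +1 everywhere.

Mod squares: a ≡ -3, b ≡ -1365. Check v ∈ {∞, 2, 3, 5, 7, 11, 13}.
v=5: a=5^-4·(≡2), b=5^-1·(≡2) mod 5; (2|5)=-1, (2|5)=-1; (−1)^{-4·-1·2}·(-1)^-1·(-1)^-4 = -1.
v=2: v_2(a)=-4, v_2(b)=4; units ≡ 5, 3 (mod 8); ε·ε+αω+βω = 0·1+-4·1+4·1 ≡ 0  ⇒  (a,b)_2 = +1.
v=13: a=13^0·(≡10), b=13^1·(≡3) mod 13; (10|13)=+1, (3|13)=+1; (−1)^{0·1·6}·(+1)^1·(+1)^0 = +1.
v=3: a=3^1·(≡2), b=3^1·(≡1) mod 3; (2|3)=-1, (1|3)=+1; (−1)^{1·1·1}·(-1)^1·(+1)^1 = +1.
v=∞: -3 < 0 and -1365 < 0  ⇒  (a,b)_∞ = -1.
v=7: a=7^0·(≡4), b=7^1·(≡4) mod 7; (4|7)=+1, (4|7)=+1; (−1)^{0·1·3}·(+1)^1·(+1)^0 = +1.
v=11: a=11^4·(≡8), b=11^0·(≡2) mod 11; (8|11)=-1, (2|11)=-1; (−1)^{4·0·5}·(-1)^0·(-1)^4 = +1.
|Ram(-3, -1365)| = 2, even; anisotropic at {5, ∞}.

[5, inf]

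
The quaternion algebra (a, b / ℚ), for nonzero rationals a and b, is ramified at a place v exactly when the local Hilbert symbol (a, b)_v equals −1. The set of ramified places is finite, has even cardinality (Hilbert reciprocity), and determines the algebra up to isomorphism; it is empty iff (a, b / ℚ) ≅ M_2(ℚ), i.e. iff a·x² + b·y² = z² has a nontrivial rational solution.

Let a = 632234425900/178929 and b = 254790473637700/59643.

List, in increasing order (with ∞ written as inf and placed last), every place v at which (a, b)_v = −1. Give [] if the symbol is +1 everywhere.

(a, b) ≡ (144739, 182091) mod (ℚ^×)²; places V = {2, 3, 5, 7, 11, 13, 19, 23, 29, 31, 47, ∞}.
(a,b)_47: α=-2, u≡19; β=-2, v≡35 (mod 47); (19|47)=-1, (35|47)=-1; sign (−1)^0·-1^-2·-1^-2 = +1.
(a,b)_19: α=2, u≡11; β=2, v≡18 (mod 19); (11|19)=+1, (18|19)=-1; sign (−1)^0·+1^2·-1^2 = +1.
(a,b)_∞: sgn(144739)=+, sgn(182091)=+, so +1.
(a,b)_13: α=0, u≡9; β=1, v≡5 (mod 13); (9|13)=+1, (5|13)=-1; sign (−1)^0·+1^1·-1^0 = +1.
(a,b)_2: α=2, β=2; u≡3, v≡3 (mod 8); ε(u)ε(v)=1·1, αω(v)=2·1, βω(u)=2·1; sum ≡ 1  ⇒  -1.
(a,b)_3: α=-4, u≡1; β=-3, v≡1 (mod 3); (1|3)=+1, (1|3)=+1; sign (−1)^0·+1^-3·+1^-4 = +1.
(a,b)_31: α=1, u≡25; β=2, v≡14 (mod 31); (25|31)=+1, (14|31)=+1; sign (−1)^0·+1^2·+1^1 = +1.
(a,b)_23: α=1, u≡22; β=1, v≡10 (mod 23); (22|23)=-1, (10|23)=-1; sign (−1)^1·-1^1·-1^1 = -1.
(a,b)_29: α=1, u≡17; β=1, v≡21 (mod 29); (17|29)=-1, (21|29)=-1; sign (−1)^0·-1^1·-1^1 = +1.
(a,b)_5: α=2, u≡4; β=2, v≡1 (mod 5); (4|5)=+1, (1|5)=+1; sign (−1)^0·+1^2·+1^2 = +1.
(a,b)_7: α=1, u≡6; β=1, v≡2 (mod 7); (6|7)=-1, (2|7)=+1; sign (−1)^1·-1^1·+1^1 = +1.
(a,b)_11: α=2, u≡3; β=2, v≡8 (mod 11); (3|11)=+1, (8|11)=-1; sign (−1)^0·+1^2·-1^2 = +1.
Ram(144739, 182091) = {2, 23}; no ℚ_2-point on the conic.

[2, 23]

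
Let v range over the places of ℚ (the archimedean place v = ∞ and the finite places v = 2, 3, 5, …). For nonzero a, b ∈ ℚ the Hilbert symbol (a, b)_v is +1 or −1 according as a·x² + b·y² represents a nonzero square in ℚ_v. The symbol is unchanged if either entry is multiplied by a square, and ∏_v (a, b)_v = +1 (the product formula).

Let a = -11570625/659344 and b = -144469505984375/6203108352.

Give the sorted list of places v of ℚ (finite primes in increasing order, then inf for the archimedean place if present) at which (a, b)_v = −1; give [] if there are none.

[2, inf]

Mod squares: a ≡ -17, b ≡ -429. Check v ∈ {∞, 2, 3, 5, 7, 11, 13, 17, 29, 43}.
v=13: a=13^0·(≡9), b=13^1·(≡7) mod 13; (9|13)=+1, (7|13)=-1; (−1)^{0·1·6}·(+1)^1·(-1)^0 = +1.
v=7: a=7^-2·(≡2), b=7^-4·(≡5) mod 7; (2|7)=+1, (5|7)=-1; (−1)^{-2·-4·3}·(+1)^-4·(-1)^-2 = +1.
v=43: a=43^0·(≡27), b=43^2·(≡9) mod 43; (27|43)=-1, (9|43)=+1; (−1)^{0·2·21}·(-1)^2·(+1)^0 = +1.
v=2: v_2(a)=-4, v_2(b)=-10; units ≡ 7, 3 (mod 8); ε·ε+αω+βω = 1·1+-4·1+-10·0 ≡ 1  ⇒  (a,b)_2 = -1.
v=11: a=11^2·(≡5), b=11^3·(≡3) mod 11; (5|11)=+1, (3|11)=+1; (−1)^{2·3·5}·(+1)^3·(+1)^2 = +1.
v=29: a=29^-2·(≡27), b=29^-2·(≡23) mod 29; (27|29)=-1, (23|29)=+1; (−1)^{-2·-2·14}·(-1)^-2·(+1)^-2 = +1.
v=∞: -17 < 0 and -429 < 0  ⇒  (a,b)_∞ = -1.
v=3: a=3^2·(≡1), b=3^-1·(≡1) mod 3; (1|3)=+1, (1|3)=+1; (−1)^{2·-1·1}·(+1)^-1·(+1)^2 = +1.
v=17: a=17^1·(≡13), b=17^2·(≡1) mod 17; (13|17)=+1, (1|17)=+1; (−1)^{1·2·8}·(+1)^2·(+1)^1 = +1.
v=5: a=5^4·(≡3), b=5^6·(≡1) mod 5; (3|5)=-1, (1|5)=+1; (−1)^{4·6·2}·(-1)^6·(+1)^4 = +1.
(-17, -429 / ℚ) ramifies at {2, ∞}: a division algebra.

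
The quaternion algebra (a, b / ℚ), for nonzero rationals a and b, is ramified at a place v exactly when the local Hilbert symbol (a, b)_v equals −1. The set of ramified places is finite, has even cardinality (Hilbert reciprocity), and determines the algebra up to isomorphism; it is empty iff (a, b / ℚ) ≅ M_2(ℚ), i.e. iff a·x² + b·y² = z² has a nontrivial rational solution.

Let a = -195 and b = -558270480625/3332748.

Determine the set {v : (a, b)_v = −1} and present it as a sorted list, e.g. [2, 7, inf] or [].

[5, inf]

(a, b) ≡ (-195, -3) mod (ℚ^×)²; places V = {2, 3, 5, 11, 13, 17, 19, 31, ∞}.
(a,b)_2: α=0, β=-2; u≡5, v≡5 (mod 8); ε(u)ε(v)=0·0, αω(v)=0·1, βω(u)=-2·1; sum ≡ 0  ⇒  +1.
(a,b)_19: α=0, u≡14; β=2, v≡11 (mod 19); (14|19)=-1, (11|19)=+1; sign (−1)^0·-1^2·+1^0 = +1.
(a,b)_17: α=0, u≡9; β=-2, v≡12 (mod 17); (9|17)=+1, (12|17)=-1; sign (−1)^0·+1^-2·-1^0 = +1.
(a,b)_3: α=1, u≡1; β=-1, v≡2 (mod 3); (1|3)=+1, (2|3)=-1; sign (−1)^1·+1^-1·-1^1 = +1.
(a,b)_11: α=0, u≡3; β=4, v≡6 (mod 11); (3|11)=+1, (6|11)=-1; sign (−1)^0·+1^4·-1^0 = +1.
(a,b)_13: α=1, u≡11; β=2, v≡3 (mod 13); (11|13)=-1, (3|13)=+1; sign (−1)^0·-1^2·+1^1 = +1.
(a,b)_∞: sgn(-195)=−, sgn(-3)=−, so -1.
(a,b)_5: α=1, u≡1; β=4, v≡2 (mod 5); (1|5)=+1, (2|5)=-1; sign (−1)^0·+1^4·-1^1 = -1.
(a,b)_31: α=0, u≡22; β=-2, v≡19 (mod 31); (22|31)=-1, (19|31)=+1; sign (−1)^0·-1^-2·+1^0 = +1.
Ram(-195, -3) = {5, ∞}; no ℚ_5-point on the conic.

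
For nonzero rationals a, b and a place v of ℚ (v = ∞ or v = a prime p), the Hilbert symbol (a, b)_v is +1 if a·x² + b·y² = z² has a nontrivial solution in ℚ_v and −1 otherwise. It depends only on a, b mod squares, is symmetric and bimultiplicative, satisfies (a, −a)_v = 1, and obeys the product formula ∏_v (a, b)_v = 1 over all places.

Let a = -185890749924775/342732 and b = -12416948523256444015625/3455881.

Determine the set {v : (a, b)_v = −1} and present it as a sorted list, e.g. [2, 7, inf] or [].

[2, 17, 29, 43, 47, inf]

(a, b) ≡ (-5450637, -17) mod (ℚ^×)²; places V = {2, 3, 5, 7, 11, 13, 17, 29, 31, 43, 47, ∞}.
(a,b)_29: α=1, u≡1; β=2, v≡17 (mod 29); (1|29)=+1, (17|29)=-1; sign (−1)^0·+1^2·-1^1 = -1.
(a,b)_13: α=-4, u≡12; β=-4, v≡4 (mod 13); (12|13)=+1, (4|13)=+1; sign (−1)^0·+1^-4·+1^-4 = +1.
(a,b)_43: α=1, u≡18; β=2, v≡28 (mod 43); (18|43)=-1, (28|43)=-1; sign (−1)^0·-1^2·-1^1 = -1.
(a,b)_7: α=2, u≡1; β=2, v≡4 (mod 7); (1|7)=+1, (4|7)=+1; sign (−1)^0·+1^2·+1^2 = +1.
(a,b)_17: α=4, u≡11; β=3, v≡15 (mod 17); (11|17)=-1, (15|17)=+1; sign (−1)^0·-1^3·+1^4 = -1.
(a,b)_∞: sgn(-5450637)=−, sgn(-17)=−, so -1.
(a,b)_47: α=1, u≡18; β=2, v≡5 (mod 47); (18|47)=+1, (5|47)=-1; sign (−1)^0·+1^2·-1^1 = -1.
(a,b)_5: α=2, u≡2; β=6, v≡3 (mod 5); (2|5)=-1, (3|5)=-1; sign (−1)^0·-1^6·-1^2 = +1.
(a,b)_3: α=-1, u≡2; β=0, v≡1 (mod 3); (2|3)=-1, (1|3)=+1; sign (−1)^0·-1^0·+1^-1 = +1.
(a,b)_11: α=0, u≡10; β=-2, v≡3 (mod 11); (10|11)=-1, (3|11)=+1; sign (−1)^0·-1^-2·+1^0 = +1.
(a,b)_31: α=1, u≡5; β=2, v≡25 (mod 31); (5|31)=+1, (25|31)=+1; sign (−1)^0·+1^2·+1^1 = +1.
(a,b)_2: α=-2, β=0; u≡3, v≡7 (mod 8); ε(u)ε(v)=1·1, αω(v)=-2·0, βω(u)=0·1; sum ≡ 1  ⇒  -1.
|Ram(-5450637, -17)| = 6, even; anisotropic at {2, 17, 29, 43, 47, ∞}.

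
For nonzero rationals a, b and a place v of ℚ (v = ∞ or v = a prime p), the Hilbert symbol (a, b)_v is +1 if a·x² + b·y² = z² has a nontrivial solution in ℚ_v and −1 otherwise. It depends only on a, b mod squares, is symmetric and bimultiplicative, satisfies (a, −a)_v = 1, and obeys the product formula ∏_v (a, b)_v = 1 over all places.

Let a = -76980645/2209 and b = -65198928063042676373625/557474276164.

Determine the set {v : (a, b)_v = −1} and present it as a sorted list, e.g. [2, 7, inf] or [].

(a, b) ≡ (-3045, -6545) mod (ℚ^×)²; places V = {2, 3, 5, 7, 11, 13, 17, 29, 41, 47, 53, ∞}.
(a,b)_3: α=3, u≡2; β=6, v≡1 (mod 3); (2|3)=-1, (1|3)=+1; sign (−1)^0·-1^6·+1^3 = +1.
(a,b)_29: α=1, u≡2; β=2, v≡24 (mod 29); (2|29)=-1, (24|29)=+1; sign (−1)^0·-1^2·+1^1 = +1.
(a,b)_5: α=1, u≡4; β=3, v≡4 (mod 5); (4|5)=+1, (4|5)=+1; sign (−1)^0·+1^3·+1^1 = +1.
(a,b)_7: α=1, u≡6; β=3, v≡6 (mod 7); (6|7)=-1, (6|7)=-1; sign (−1)^1·-1^3·-1^1 = -1.
(a,b)_47: α=-2, u≡44; β=-4, v≡46 (mod 47); (44|47)=-1, (46|47)=-1; sign (−1)^0·-1^-4·-1^-2 = +1.
(a,b)_41: α=0, u≡14; β=2, v≡13 (mod 41); (14|41)=-1, (13|41)=-1; sign (−1)^0·-1^2·-1^0 = +1.
(a,b)_2: α=0, β=-2; u≡3, v≡7 (mod 8); ε(u)ε(v)=1·1, αω(v)=0·0, βω(u)=-2·1; sum ≡ 1  ⇒  -1.
(a,b)_17: α=0, u≡4; β=1, v≡3 (mod 17); (4|17)=+1, (3|17)=-1; sign (−1)^0·+1^1·-1^0 = +1.
(a,b)_∞: sgn(-3045)=−, sgn(-6545)=−, so -1.
(a,b)_13: α=0, u≡1; β=-4, v≡7 (mod 13); (1|13)=+1, (7|13)=-1; sign (−1)^0·+1^-4·-1^0 = +1.
(a,b)_53: α=2, u≡47; β=4, v≡51 (mod 53); (47|53)=+1, (51|53)=-1; sign (−1)^0·+1^4·-1^2 = +1.
(a,b)_11: α=0, u≡8; β=1, v≡2 (mod 11); (8|11)=-1, (2|11)=-1; sign (−1)^0·-1^1·-1^0 = -1.
|Ram(-3045, -6545)| = 4, even; anisotropic at {2, 7, 11, ∞}.

[2, 7, 11, inf]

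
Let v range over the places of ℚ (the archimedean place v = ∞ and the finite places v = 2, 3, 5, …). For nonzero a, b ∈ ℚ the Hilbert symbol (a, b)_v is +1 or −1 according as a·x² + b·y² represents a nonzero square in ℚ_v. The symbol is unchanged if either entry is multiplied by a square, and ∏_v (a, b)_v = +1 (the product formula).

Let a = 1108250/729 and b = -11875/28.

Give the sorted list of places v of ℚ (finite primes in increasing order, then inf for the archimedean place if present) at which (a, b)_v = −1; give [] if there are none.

[2, 5, 7, 11, 19, 31]

(a, b) ≡ (44330, -133) mod (ℚ^×)²; places V = {2, 3, 5, 7, 11, 13, 19, 31, ∞}.
(a,b)_2: α=1, β=-2; u≡5, v≡3 (mod 8); ε(u)ε(v)=0·1, αω(v)=1·1, βω(u)=-2·1; sum ≡ 1  ⇒  -1.
(a,b)_7: α=0, u≡3; β=-1, v≡1 (mod 7); (3|7)=-1, (1|7)=+1; sign (−1)^0·-1^-1·+1^0 = -1.
(a,b)_31: α=1, u≡14; β=0, v≡11 (mod 31); (14|31)=+1, (11|31)=-1; sign (−1)^0·+1^0·-1^1 = -1.
(a,b)_5: α=3, u≡4; β=4, v≡2 (mod 5); (4|5)=+1, (2|5)=-1; sign (−1)^0·+1^4·-1^3 = -1.
(a,b)_19: α=0, u≡8; β=1, v≡15 (mod 19); (8|19)=-1, (15|19)=-1; sign (−1)^0·-1^1·-1^0 = -1.
(a,b)_11: α=1, u≡4; β=0, v≡10 (mod 11); (4|11)=+1, (10|11)=-1; sign (−1)^0·+1^0·-1^1 = -1.
(a,b)_∞: sgn(44330)=+, sgn(-133)=−, so +1.
(a,b)_13: α=1, u≡9; β=0, v≡10 (mod 13); (9|13)=+1, (10|13)=+1; sign (−1)^0·+1^0·+1^1 = +1.
(a,b)_3: α=-6, u≡2; β=0, v≡2 (mod 3); (2|3)=-1, (2|3)=-1; sign (−1)^0·-1^0·-1^-6 = +1.
|Ram(44330, -133)| = 6, even; anisotropic at {2, 5, 7, 11, 19, 31}.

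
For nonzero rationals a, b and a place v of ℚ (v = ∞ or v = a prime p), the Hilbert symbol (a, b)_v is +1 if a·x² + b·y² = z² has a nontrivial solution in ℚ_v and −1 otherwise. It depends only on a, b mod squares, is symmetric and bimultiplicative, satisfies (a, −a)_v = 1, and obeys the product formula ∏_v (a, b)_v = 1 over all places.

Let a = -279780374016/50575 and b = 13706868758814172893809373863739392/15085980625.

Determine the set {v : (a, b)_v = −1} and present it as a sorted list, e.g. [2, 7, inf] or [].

Mod squares: a ≡ -58058, b ≡ 5122502. Check v ∈ {∞, 2, 3, 5, 7, 11, 13, 17, 29, 31, 37}.
v=17: a=17^-2·(≡11), b=17^-6·(≡10) mod 17; (11|17)=-1, (10|17)=-1; (−1)^{-2·-6·8}·(-1)^-6·(-1)^-2 = +1.
v=37: a=37^0·(≡20), b=37^1·(≡18) mod 37; (20|37)=-1, (18|37)=-1; (−1)^{0·1·18}·(-1)^1·(-1)^0 = -1.
v=3: a=3^2·(≡1), b=3^0·(≡2) mod 3; (1|3)=+1, (2|3)=-1; (−1)^{2·0·1}·(+1)^0·(-1)^2 = +1.
v=11: a=11^5·(≡10), b=11^11·(≡8) mod 11; (10|11)=-1, (8|11)=-1; (−1)^{5·11·5}·(-1)^11·(-1)^5 = -1.
v=29: a=29^1·(≡5), b=29^3·(≡28) mod 29; (5|29)=+1, (28|29)=+1; (−1)^{1·3·14}·(+1)^3·(+1)^1 = +1.
v=31: a=31^0·(≡28), b=31^1·(≡23) mod 31; (28|31)=+1, (23|31)=-1; (−1)^{0·1·15}·(+1)^1·(-1)^0 = +1.
v=13: a=13^1·(≡6), b=13^4·(≡6) mod 13; (6|13)=-1, (6|13)=-1; (−1)^{1·4·6}·(-1)^4·(-1)^1 = -1.
v=7: a=7^-1·(≡4), b=7^1·(≡6) mod 7; (4|7)=+1, (6|7)=-1; (−1)^{-1·1·3}·(+1)^1·(-1)^-1 = +1.
v=5: a=5^-2·(≡3), b=5^-4·(≡3) mod 5; (3|5)=-1, (3|5)=-1; (−1)^{-2·-4·2}·(-1)^-4·(-1)^-2 = +1.
v=∞: -58058 < 0 and 5122502 > 0  ⇒  (a,b)_∞ = +1.
v=2: v_2(a)=9, v_2(b)=33; units ≡ 3, 3 (mod 8); ε·ε+αω+βω = 1·1+9·1+33·1 ≡ 1  ⇒  (a,b)_2 = -1.
(-58058, 5122502 / ℚ) ramifies at {2, 11, 13, 37}: a division algebra.

[2, 11, 13, 37]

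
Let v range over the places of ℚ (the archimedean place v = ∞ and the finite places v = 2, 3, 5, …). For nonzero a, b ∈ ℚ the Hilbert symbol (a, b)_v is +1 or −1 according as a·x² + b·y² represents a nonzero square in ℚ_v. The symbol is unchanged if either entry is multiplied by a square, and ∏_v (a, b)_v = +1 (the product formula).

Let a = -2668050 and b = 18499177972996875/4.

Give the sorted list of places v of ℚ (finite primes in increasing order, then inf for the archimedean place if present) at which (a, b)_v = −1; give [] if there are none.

[5, 7]

(a, b) ≡ (-2, 1155) mod (ℚ^×)²; places V = {2, 3, 5, 7, 11, ∞}.
(a,b)_5: α=2, u≡3; β=5, v≡1 (mod 5); (3|5)=-1, (1|5)=+1; sign (−1)^0·-1^5·+1^2 = -1.
(a,b)_2: α=1, β=-2; u≡7, v≡3 (mod 8); ε(u)ε(v)=1·1, αω(v)=1·1, βω(u)=-2·0; sum ≡ 0  ⇒  +1.
(a,b)_3: α=2, u≡1; β=7, v≡1 (mod 3); (1|3)=+1, (1|3)=+1; sign (−1)^0·+1^7·+1^2 = +1.
(a,b)_∞: sgn(-2)=−, sgn(1155)=+, so +1.
(a,b)_7: α=2, u≡3; β=5, v≡1 (mod 7); (3|7)=-1, (1|7)=+1; sign (−1)^0·-1^5·+1^2 = -1.
(a,b)_11: α=2, u≡5; β=5, v≡6 (mod 11); (5|11)=+1, (6|11)=-1; sign (−1)^0·+1^5·-1^2 = +1.
Ram(-2, 1155) = {5, 7}; no ℚ_5-point on the conic.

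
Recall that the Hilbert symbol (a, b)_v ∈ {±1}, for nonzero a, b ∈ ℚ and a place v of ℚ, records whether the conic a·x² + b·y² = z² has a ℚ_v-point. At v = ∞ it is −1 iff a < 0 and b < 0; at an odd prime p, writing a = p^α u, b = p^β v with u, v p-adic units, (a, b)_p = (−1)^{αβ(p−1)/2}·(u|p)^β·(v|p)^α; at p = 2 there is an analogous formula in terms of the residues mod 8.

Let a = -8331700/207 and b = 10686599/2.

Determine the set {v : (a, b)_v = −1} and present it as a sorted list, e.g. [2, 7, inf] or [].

[2, 11, 23, 37]

(a, b) ≡ (-11339, 176638) mod (ℚ^×)²; places V = {2, 3, 5, 7, 11, 13, 17, 23, 29, 31, 37, ∞}.
(a,b)_37: α=0, u≡15; β=1, v≡21 (mod 37); (15|37)=-1, (21|37)=+1; sign (−1)^0·-1^1·+1^0 = -1.
(a,b)_11: α=0, u≡7; β=3, v≡5 (mod 11); (7|11)=-1, (5|11)=+1; sign (−1)^0·-1^3·+1^0 = -1.
(a,b)_2: α=2, β=-1; u≡5, v≡7 (mod 8); ε(u)ε(v)=0·1, αω(v)=2·0, βω(u)=-1·1; sum ≡ 1  ⇒  -1.
(a,b)_7: α=0, u≡2; β=1, v≡3 (mod 7); (2|7)=+1, (3|7)=-1; sign (−1)^0·+1^1·-1^0 = +1.
(a,b)_∞: sgn(-11339)=−, sgn(176638)=+, so +1.
(a,b)_13: α=2, u≡4; β=0, v≡7 (mod 13); (4|13)=+1, (7|13)=-1; sign (−1)^0·+1^0·-1^2 = +1.
(a,b)_31: α=0, u≡14; β=1, v≡20 (mod 31); (14|31)=+1, (20|31)=+1; sign (−1)^0·+1^1·+1^0 = +1.
(a,b)_29: α=1, u≡8; β=0, v≡6 (mod 29); (8|29)=-1, (6|29)=+1; sign (−1)^0·-1^0·+1^1 = +1.
(a,b)_3: α=-2, u≡1; β=0, v≡1 (mod 3); (1|3)=+1, (1|3)=+1; sign (−1)^0·+1^0·+1^-2 = +1.
(a,b)_17: α=1, u≡9; β=0, v≡4 (mod 17); (9|17)=+1, (4|17)=+1; sign (−1)^0·+1^0·+1^1 = +1.
(a,b)_5: α=2, u≡1; β=0, v≡2 (mod 5); (1|5)=+1, (2|5)=-1; sign (−1)^0·+1^0·-1^2 = +1.
(a,b)_23: α=-1, u≡3; β=0, v≡20 (mod 23); (3|23)=+1, (20|23)=-1; sign (−1)^0·+1^0·-1^-1 = -1.
Ram(-11339, 176638) = {2, 11, 23, 37}; no ℚ_2-point on the conic.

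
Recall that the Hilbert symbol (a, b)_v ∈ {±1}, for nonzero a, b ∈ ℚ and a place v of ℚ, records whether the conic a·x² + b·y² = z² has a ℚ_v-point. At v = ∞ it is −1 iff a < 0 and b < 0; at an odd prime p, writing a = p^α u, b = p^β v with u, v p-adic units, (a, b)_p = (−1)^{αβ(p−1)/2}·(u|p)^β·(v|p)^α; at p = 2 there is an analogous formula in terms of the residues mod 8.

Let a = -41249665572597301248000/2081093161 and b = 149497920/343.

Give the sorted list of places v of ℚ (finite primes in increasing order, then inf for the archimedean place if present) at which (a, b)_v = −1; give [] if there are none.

[2, 5, 11, 13]

Mod squares: a ≡ -2145, b ≡ 15015. Check v ∈ {∞, 2, 3, 5, 7, 11, 13, 19}.
v=2: v_2(a)=18, v_2(b)=6; units ≡ 7, 7 (mod 8); ε·ε+αω+βω = 1·1+18·0+6·0 ≡ 1  ⇒  (a,b)_2 = -1.
v=13: a=13^3·(≡1), b=13^1·(≡8) mod 13; (1|13)=+1, (8|13)=-1; (−1)^{3·1·6}·(+1)^1·(-1)^3 = -1.
v=19: a=19^-2·(≡10), b=19^0·(≡11) mod 19; (10|19)=-1, (11|19)=+1; (−1)^{-2·0·9}·(-1)^0·(+1)^-2 = +1.
v=3: a=3^5·(≡2), b=3^3·(≡1) mod 3; (2|3)=-1, (1|3)=+1; (−1)^{5·3·1}·(-1)^3·(+1)^5 = +1.
v=∞: -2145 < 0 and 15015 > 0  ⇒  (a,b)_∞ = +1.
v=5: a=5^3·(≡1), b=5^1·(≡3) mod 5; (1|5)=+1, (3|5)=-1; (−1)^{3·1·2}·(+1)^1·(-1)^3 = -1.
v=11: a=11^9·(≡9), b=11^3·(≡5) mod 11; (9|11)=+1, (5|11)=+1; (−1)^{9·3·5}·(+1)^3·(+1)^9 = -1.
v=7: a=7^-8·(≡4), b=7^-3·(≡5) mod 7; (4|7)=+1, (5|7)=-1; (−1)^{-8·-3·3}·(+1)^-3·(-1)^-8 = +1.
|Ram(-2145, 15015)| = 4, even; anisotropic at {2, 5, 11, 13}.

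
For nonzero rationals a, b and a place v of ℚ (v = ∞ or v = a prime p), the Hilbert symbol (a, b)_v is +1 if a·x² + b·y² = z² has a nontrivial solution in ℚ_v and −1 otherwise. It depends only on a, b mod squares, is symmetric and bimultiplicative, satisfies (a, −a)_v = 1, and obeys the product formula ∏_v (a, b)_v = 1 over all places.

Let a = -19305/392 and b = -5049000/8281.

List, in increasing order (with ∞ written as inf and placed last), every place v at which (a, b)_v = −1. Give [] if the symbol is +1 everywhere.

Mod squares: a ≡ -4290, b ≡ -5610. Check v ∈ {∞, 2, 3, 5, 7, 11, 13, 17}.
v=7: a=7^-2·(≡1), b=7^-2·(≡2) mod 7; (1|7)=+1, (2|7)=+1; (−1)^{-2·-2·3}·(+1)^-2·(+1)^-2 = +1.
v=5: a=5^1·(≡2), b=5^3·(≡3) mod 5; (2|5)=-1, (3|5)=-1; (−1)^{1·3·2}·(-1)^3·(-1)^1 = +1.
v=2: v_2(a)=-3, v_2(b)=3; units ≡ 7, 3 (mod 8); ε·ε+αω+βω = 1·1+-3·1+3·0 ≡ 0  ⇒  (a,b)_2 = +1.
v=17: a=17^0·(≡7), b=17^1·(≡12) mod 17; (7|17)=-1, (12|17)=-1; (−1)^{0·1·8}·(-1)^1·(-1)^0 = -1.
v=11: a=11^1·(≡7), b=11^1·(≡7) mod 11; (7|11)=-1, (7|11)=-1; (−1)^{1·1·5}·(-1)^1·(-1)^1 = -1.
v=13: a=13^1·(≡5), b=13^-2·(≡7) mod 13; (5|13)=-1, (7|13)=-1; (−1)^{1·-2·6}·(-1)^-2·(-1)^1 = -1.
v=∞: -4290 < 0 and -5610 < 0  ⇒  (a,b)_∞ = -1.
v=3: a=3^3·(≡1), b=3^3·(≡2) mod 3; (1|3)=+1, (2|3)=-1; (−1)^{3·3·1}·(+1)^3·(-1)^3 = +1.
(-4290, -5610 / ℚ) ramifies at {11, 13, 17, ∞}: a division algebra.

[11, 13, 17, inf]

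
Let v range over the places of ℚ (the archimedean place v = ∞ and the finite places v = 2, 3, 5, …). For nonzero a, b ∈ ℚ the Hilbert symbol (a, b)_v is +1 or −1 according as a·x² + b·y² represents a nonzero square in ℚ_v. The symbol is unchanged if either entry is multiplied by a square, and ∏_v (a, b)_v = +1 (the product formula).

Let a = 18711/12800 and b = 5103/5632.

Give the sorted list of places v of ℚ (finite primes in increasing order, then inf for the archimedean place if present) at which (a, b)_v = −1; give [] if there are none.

[2, 11]

(a, b) ≡ (462, 154) mod (ℚ^×)²; places V = {2, 3, 5, 7, 11, ∞}.
(a,b)_2: α=-9, β=-9; u≡7, v≡5 (mod 8); ε(u)ε(v)=1·0, αω(v)=-9·1, βω(u)=-9·0; sum ≡ 1  ⇒  -1.
(a,b)_∞: sgn(462)=+, sgn(154)=+, so +1.
(a,b)_11: α=1, u≡1; β=-1, v≡9 (mod 11); (1|11)=+1, (9|11)=+1; sign (−1)^1·+1^-1·+1^1 = -1.
(a,b)_5: α=-2, u≡3; β=0, v≡4 (mod 5); (3|5)=-1, (4|5)=+1; sign (−1)^0·-1^0·+1^-2 = +1.
(a,b)_7: α=1, u≡5; β=1, v≡2 (mod 7); (5|7)=-1, (2|7)=+1; sign (−1)^1·-1^1·+1^1 = +1.
(a,b)_3: α=5, u≡1; β=6, v≡1 (mod 3); (1|3)=+1, (1|3)=+1; sign (−1)^0·+1^6·+1^5 = +1.
|Ram(462, 154)| = 2, even; anisotropic at {2, 11}.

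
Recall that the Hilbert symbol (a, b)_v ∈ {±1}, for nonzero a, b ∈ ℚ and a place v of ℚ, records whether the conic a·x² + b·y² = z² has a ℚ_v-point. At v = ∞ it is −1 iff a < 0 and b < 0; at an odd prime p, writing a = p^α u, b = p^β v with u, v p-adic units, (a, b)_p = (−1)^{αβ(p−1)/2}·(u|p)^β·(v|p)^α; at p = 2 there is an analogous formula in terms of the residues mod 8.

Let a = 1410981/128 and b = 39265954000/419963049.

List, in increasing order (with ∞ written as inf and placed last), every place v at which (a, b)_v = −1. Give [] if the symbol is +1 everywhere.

[2, 5, 13, 23]

(a, b) ≡ (138, 40885) mod (ℚ^×)²; places V = {2, 3, 5, 7, 11, 13, 17, 23, 37, ∞}.
(a,b)_17: α=0, u≡13; β=1, v≡13 (mod 17); (13|17)=+1, (13|17)=+1; sign (−1)^0·+1^1·+1^0 = +1.
(a,b)_13: α=2, u≡5; β=1, v≡12 (mod 13); (5|13)=-1, (12|13)=+1; sign (−1)^0·-1^1·+1^2 = -1.
(a,b)_11: α=2, u≡8; β=-2, v≡4 (mod 11); (8|11)=-1, (4|11)=+1; sign (−1)^0·-1^-2·+1^2 = +1.
(a,b)_2: α=-7, β=4; u≡5, v≡5 (mod 8); ε(u)ε(v)=0·0, αω(v)=-7·1, βω(u)=4·1; sum ≡ 1  ⇒  -1.
(a,b)_5: α=0, u≡2; β=3, v≡3 (mod 5); (2|5)=-1, (3|5)=-1; sign (−1)^0·-1^3·-1^0 = -1.
(a,b)_3: α=1, u≡1; β=-8, v≡1 (mod 3); (1|3)=+1, (1|3)=+1; sign (−1)^0·+1^-8·+1^1 = +1.
(a,b)_23: α=1, u≡4; β=-2, v≡20 (mod 23); (4|23)=+1, (20|23)=-1; sign (−1)^0·+1^-2·-1^1 = -1.
(a,b)_∞: sgn(138)=+, sgn(40885)=+, so +1.
(a,b)_37: α=0, u≡34; β=1, v≡24 (mod 37); (34|37)=+1, (24|37)=-1; sign (−1)^0·+1^1·-1^0 = +1.
(a,b)_7: α=0, u≡6; β=4, v≡6 (mod 7); (6|7)=-1, (6|7)=-1; sign (−1)^0·-1^4·-1^0 = +1.
(138, 40885 / ℚ) ramifies at {2, 5, 13, 23}: a division algebra.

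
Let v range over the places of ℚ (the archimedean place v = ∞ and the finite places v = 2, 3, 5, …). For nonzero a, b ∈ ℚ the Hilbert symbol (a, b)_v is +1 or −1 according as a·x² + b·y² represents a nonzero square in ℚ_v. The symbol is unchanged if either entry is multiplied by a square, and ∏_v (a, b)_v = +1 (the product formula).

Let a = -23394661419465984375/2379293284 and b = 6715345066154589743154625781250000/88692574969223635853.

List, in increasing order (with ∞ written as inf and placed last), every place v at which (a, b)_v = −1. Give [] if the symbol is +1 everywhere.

Mod squares: a ≡ -7, b ≡ 3680585. Check v ∈ {∞, 2, 3, 5, 7, 13, 17, 19, 29, 31, 43, 53, 59}.
v=2: v_2(a)=-2, v_2(b)=4; units ≡ 1, 1 (mod 8); ε·ε+αω+βω = 0·0+-2·0+4·0 ≡ 0  ⇒  (a,b)_2 = +1.
v=13: a=13^2·(≡7), b=13^2·(≡9) mod 13; (7|13)=-1, (9|13)=+1; (−1)^{2·2·6}·(-1)^2·(+1)^2 = +1.
v=7: a=7^1·(≡3), b=7^2·(≡3) mod 7; (3|7)=-1, (3|7)=-1; (−1)^{1·2·3}·(-1)^2·(-1)^1 = -1.
v=∞: -7 < 0 and 3680585 > 0  ⇒  (a,b)_∞ = +1.
v=17: a=17^2·(≡11), b=17^3·(≡10) mod 17; (11|17)=-1, (10|17)=-1; (−1)^{2·3·8}·(-1)^3·(-1)^2 = -1.
v=3: a=3^8·(≡2), b=3^18·(≡2) mod 3; (2|3)=-1, (2|3)=-1; (−1)^{8·18·1}·(-1)^18·(-1)^8 = +1.
v=5: a=5^6·(≡3), b=5^11·(≡2) mod 5; (3|5)=-1, (2|5)=-1; (−1)^{6·11·2}·(-1)^11·(-1)^6 = -1.
v=43: a=43^2·(≡25), b=43^3·(≡1) mod 43; (25|43)=+1, (1|43)=+1; (−1)^{2·3·21}·(+1)^3·(+1)^2 = +1.
v=19: a=19^2·(≡15), b=19^3·(≡15) mod 19; (15|19)=-1, (15|19)=-1; (−1)^{2·3·9}·(-1)^3·(-1)^2 = -1.
v=53: a=53^0·(≡4), b=53^-1·(≡28) mod 53; (4|53)=+1, (28|53)=+1; (−1)^{0·-1·26}·(+1)^-1·(+1)^0 = +1.
v=59: a=59^0·(≡13), b=59^-2·(≡34) mod 59; (13|59)=-1, (34|59)=-1; (−1)^{0·-2·29}·(-1)^-2·(-1)^0 = +1.
v=29: a=29^-6·(≡9), b=29^-8·(≡18) mod 29; (9|29)=+1, (18|29)=-1; (−1)^{-6·-8·14}·(+1)^-8·(-1)^-6 = +1.
v=31: a=31^0·(≡3), b=31^-2·(≡15) mod 31; (3|31)=-1, (15|31)=-1; (−1)^{0·-2·15}·(-1)^-2·(-1)^0 = +1.
Ram(-7, 3680585) = {5, 7, 17, 19}; no ℚ_5-point on the conic.

[5, 7, 17, 19]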